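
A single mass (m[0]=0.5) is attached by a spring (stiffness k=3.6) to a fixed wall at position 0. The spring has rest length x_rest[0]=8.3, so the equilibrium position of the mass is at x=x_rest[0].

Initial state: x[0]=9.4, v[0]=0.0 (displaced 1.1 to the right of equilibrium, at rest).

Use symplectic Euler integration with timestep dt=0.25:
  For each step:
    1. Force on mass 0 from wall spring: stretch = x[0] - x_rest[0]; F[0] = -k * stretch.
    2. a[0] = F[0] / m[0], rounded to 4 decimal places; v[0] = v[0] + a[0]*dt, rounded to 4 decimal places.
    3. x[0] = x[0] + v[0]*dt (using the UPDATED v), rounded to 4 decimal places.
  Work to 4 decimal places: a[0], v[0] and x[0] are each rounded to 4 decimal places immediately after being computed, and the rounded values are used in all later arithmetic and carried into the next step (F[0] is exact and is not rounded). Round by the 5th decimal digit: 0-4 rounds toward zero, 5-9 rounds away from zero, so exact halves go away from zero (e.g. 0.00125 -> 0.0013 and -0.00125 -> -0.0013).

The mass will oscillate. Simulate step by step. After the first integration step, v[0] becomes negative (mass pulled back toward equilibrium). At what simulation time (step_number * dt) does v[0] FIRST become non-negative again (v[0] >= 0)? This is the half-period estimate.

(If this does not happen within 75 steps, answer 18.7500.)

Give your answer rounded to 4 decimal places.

Step 0: x=[9.4000] v=[0.0000]
Step 1: x=[8.9050] v=[-1.9800]
Step 2: x=[8.1378] v=[-3.0690]
Step 3: x=[7.4435] v=[-2.7771]
Step 4: x=[7.1347] v=[-1.2354]
Step 5: x=[7.3503] v=[0.8622]
First v>=0 after going negative at step 5, time=1.2500

Answer: 1.2500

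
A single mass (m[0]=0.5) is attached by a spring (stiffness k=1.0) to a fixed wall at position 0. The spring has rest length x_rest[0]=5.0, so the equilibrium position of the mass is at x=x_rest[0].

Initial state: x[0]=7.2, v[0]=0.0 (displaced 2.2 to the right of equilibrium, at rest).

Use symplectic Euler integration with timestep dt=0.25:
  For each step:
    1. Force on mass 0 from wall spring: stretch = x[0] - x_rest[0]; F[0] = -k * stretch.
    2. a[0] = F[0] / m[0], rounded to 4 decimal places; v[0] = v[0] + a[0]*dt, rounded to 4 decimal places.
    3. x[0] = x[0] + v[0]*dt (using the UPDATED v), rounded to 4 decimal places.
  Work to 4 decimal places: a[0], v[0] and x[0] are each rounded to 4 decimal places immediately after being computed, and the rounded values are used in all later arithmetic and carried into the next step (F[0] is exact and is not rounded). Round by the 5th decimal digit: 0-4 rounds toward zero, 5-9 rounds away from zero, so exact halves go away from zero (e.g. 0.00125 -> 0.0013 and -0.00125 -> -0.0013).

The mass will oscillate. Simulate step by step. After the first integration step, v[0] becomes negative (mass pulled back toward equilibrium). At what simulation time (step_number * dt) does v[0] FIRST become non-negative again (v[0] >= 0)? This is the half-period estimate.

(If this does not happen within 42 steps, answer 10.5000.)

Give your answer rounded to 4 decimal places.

Answer: 2.2500

Derivation:
Step 0: x=[7.2000] v=[0.0000]
Step 1: x=[6.9250] v=[-1.1000]
Step 2: x=[6.4094] v=[-2.0625]
Step 3: x=[5.7176] v=[-2.7672]
Step 4: x=[4.9361] v=[-3.1260]
Step 5: x=[4.1626] v=[-3.0941]
Step 6: x=[3.4938] v=[-2.6754]
Step 7: x=[3.0132] v=[-1.9223]
Step 8: x=[2.7810] v=[-0.9289]
Step 9: x=[2.8262] v=[0.1806]
First v>=0 after going negative at step 9, time=2.2500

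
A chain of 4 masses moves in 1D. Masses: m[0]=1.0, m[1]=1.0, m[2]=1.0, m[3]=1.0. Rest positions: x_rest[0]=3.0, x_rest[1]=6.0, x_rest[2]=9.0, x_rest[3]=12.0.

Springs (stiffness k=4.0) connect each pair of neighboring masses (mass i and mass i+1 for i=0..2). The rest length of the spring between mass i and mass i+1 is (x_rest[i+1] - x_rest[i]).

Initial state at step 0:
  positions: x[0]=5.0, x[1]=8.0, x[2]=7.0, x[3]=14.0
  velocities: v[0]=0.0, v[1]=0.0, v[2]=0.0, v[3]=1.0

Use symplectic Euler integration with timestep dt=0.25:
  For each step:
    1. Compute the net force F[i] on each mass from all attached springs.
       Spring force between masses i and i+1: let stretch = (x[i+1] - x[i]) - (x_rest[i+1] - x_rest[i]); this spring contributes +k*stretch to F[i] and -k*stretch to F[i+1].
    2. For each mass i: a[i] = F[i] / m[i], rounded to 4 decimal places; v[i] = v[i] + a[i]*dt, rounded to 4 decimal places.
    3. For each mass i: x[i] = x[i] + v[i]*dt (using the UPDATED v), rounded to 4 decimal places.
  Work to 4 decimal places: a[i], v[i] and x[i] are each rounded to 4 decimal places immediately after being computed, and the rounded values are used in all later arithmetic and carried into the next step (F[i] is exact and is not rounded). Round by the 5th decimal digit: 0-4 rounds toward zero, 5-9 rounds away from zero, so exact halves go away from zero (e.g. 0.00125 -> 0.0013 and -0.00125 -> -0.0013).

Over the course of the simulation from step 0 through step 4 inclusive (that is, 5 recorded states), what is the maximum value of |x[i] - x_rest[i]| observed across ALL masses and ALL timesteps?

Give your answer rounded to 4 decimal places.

Answer: 3.8906

Derivation:
Step 0: x=[5.0000 8.0000 7.0000 14.0000] v=[0.0000 0.0000 0.0000 1.0000]
Step 1: x=[5.0000 7.0000 9.0000 13.2500] v=[0.0000 -4.0000 8.0000 -3.0000]
Step 2: x=[4.7500 6.0000 11.5625 12.1875] v=[-1.0000 -4.0000 10.2500 -4.2500]
Step 3: x=[4.0625 6.0781 12.8906 11.7188] v=[-2.7500 0.3125 5.3125 -1.8750]
Step 4: x=[3.1289 7.3555 12.2227 12.2930] v=[-3.7344 5.1094 -2.6718 2.2968]
Max displacement = 3.8906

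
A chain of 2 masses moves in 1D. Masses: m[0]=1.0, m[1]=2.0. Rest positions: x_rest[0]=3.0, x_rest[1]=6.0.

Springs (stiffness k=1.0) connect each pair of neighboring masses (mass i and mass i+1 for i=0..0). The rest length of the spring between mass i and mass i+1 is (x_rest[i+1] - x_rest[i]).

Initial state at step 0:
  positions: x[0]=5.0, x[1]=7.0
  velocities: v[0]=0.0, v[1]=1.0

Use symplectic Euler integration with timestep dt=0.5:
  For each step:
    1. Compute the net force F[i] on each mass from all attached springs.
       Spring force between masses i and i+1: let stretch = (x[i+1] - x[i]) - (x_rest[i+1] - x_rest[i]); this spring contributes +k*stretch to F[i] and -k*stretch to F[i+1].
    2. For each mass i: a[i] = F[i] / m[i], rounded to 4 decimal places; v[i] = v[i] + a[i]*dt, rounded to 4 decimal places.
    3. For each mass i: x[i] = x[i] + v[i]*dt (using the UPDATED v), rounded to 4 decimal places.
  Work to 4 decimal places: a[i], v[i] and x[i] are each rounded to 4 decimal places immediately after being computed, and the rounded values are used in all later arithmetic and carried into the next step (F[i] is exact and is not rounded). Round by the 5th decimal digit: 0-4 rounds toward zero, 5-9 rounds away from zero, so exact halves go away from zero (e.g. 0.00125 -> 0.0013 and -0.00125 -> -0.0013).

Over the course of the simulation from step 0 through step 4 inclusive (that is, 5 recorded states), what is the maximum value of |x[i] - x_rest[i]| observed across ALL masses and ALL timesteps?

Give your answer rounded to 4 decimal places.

Answer: 3.1704

Derivation:
Step 0: x=[5.0000 7.0000] v=[0.0000 1.0000]
Step 1: x=[4.7500 7.6250] v=[-0.5000 1.2500]
Step 2: x=[4.4688 8.2657] v=[-0.5625 1.2813]
Step 3: x=[4.3868 8.8068] v=[-0.1641 1.0821]
Step 4: x=[4.6598 9.1704] v=[0.5459 0.7271]
Max displacement = 3.1704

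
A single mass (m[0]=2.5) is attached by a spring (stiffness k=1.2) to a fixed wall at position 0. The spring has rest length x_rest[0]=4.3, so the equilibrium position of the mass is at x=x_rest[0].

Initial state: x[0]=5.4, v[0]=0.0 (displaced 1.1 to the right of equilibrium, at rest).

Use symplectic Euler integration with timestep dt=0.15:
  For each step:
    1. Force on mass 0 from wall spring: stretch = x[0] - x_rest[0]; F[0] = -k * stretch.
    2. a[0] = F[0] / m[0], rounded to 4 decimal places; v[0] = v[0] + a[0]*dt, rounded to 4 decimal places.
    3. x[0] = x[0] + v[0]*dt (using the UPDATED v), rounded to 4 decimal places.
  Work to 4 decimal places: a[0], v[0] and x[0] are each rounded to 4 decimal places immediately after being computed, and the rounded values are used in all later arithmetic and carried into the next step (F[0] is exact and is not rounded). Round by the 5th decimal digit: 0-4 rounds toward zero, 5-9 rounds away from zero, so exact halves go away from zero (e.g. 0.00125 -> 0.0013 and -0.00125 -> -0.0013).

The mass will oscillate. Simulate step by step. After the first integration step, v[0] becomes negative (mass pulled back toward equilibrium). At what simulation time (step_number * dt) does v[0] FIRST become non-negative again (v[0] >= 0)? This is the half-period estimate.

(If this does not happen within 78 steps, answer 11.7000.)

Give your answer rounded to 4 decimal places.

Step 0: x=[5.4000] v=[0.0000]
Step 1: x=[5.3881] v=[-0.0792]
Step 2: x=[5.3645] v=[-0.1575]
Step 3: x=[5.3294] v=[-0.2342]
Step 4: x=[5.2832] v=[-0.3083]
Step 5: x=[5.2263] v=[-0.3791]
Step 6: x=[5.1594] v=[-0.4458]
Step 7: x=[5.0832] v=[-0.5077]
Step 8: x=[4.9986] v=[-0.5641]
Step 9: x=[4.9064] v=[-0.6144]
Step 10: x=[4.8077] v=[-0.6581]
Step 11: x=[4.7035] v=[-0.6947]
Step 12: x=[4.5949] v=[-0.7238]
Step 13: x=[4.4832] v=[-0.7450]
Step 14: x=[4.3695] v=[-0.7582]
Step 15: x=[4.2550] v=[-0.7632]
Step 16: x=[4.1410] v=[-0.7600]
Step 17: x=[4.0287] v=[-0.7486]
Step 18: x=[3.9193] v=[-0.7291]
Step 19: x=[3.8140] v=[-0.7017]
Step 20: x=[3.7140] v=[-0.6667]
Step 21: x=[3.6203] v=[-0.6245]
Step 22: x=[3.5340] v=[-0.5756]
Step 23: x=[3.4559] v=[-0.5204]
Step 24: x=[3.3870] v=[-0.4596]
Step 25: x=[3.3279] v=[-0.3939]
Step 26: x=[3.2793] v=[-0.3239]
Step 27: x=[3.2417] v=[-0.2504]
Step 28: x=[3.2156] v=[-0.1742]
Step 29: x=[3.2012] v=[-0.0961]
Step 30: x=[3.1987] v=[-0.0170]
Step 31: x=[3.2080] v=[0.0623]
First v>=0 after going negative at step 31, time=4.6500

Answer: 4.6500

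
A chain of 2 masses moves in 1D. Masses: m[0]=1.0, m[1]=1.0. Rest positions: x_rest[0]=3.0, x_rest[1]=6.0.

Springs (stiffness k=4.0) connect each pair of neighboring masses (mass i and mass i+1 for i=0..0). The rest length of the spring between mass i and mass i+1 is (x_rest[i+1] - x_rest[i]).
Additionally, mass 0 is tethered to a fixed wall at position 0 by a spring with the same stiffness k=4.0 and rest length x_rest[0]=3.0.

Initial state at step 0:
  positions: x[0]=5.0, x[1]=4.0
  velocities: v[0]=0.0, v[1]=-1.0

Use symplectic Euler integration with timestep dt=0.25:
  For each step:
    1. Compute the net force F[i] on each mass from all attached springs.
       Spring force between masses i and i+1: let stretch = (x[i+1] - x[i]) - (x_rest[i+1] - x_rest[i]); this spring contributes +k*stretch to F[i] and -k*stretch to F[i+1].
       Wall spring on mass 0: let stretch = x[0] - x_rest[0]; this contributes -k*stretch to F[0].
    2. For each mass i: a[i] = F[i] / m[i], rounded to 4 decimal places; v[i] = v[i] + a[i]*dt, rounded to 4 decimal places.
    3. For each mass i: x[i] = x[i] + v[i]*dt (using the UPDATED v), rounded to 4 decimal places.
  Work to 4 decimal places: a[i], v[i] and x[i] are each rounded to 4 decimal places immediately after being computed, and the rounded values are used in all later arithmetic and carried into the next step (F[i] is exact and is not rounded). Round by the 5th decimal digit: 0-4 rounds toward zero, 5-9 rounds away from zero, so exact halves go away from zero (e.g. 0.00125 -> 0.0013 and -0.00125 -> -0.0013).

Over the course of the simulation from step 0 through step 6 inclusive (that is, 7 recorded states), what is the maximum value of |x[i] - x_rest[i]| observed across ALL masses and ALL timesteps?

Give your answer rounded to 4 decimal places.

Answer: 2.8594

Derivation:
Step 0: x=[5.0000 4.0000] v=[0.0000 -1.0000]
Step 1: x=[3.5000 4.7500] v=[-6.0000 3.0000]
Step 2: x=[1.4375 5.9375] v=[-8.2500 4.7500]
Step 3: x=[0.1406 6.7500] v=[-5.1875 3.2500]
Step 4: x=[0.4609 6.6602] v=[1.2813 -0.3594]
Step 5: x=[2.2158 5.7705] v=[7.0197 -3.5587]
Step 6: x=[4.3055 4.7422] v=[8.3586 -4.1134]
Max displacement = 2.8594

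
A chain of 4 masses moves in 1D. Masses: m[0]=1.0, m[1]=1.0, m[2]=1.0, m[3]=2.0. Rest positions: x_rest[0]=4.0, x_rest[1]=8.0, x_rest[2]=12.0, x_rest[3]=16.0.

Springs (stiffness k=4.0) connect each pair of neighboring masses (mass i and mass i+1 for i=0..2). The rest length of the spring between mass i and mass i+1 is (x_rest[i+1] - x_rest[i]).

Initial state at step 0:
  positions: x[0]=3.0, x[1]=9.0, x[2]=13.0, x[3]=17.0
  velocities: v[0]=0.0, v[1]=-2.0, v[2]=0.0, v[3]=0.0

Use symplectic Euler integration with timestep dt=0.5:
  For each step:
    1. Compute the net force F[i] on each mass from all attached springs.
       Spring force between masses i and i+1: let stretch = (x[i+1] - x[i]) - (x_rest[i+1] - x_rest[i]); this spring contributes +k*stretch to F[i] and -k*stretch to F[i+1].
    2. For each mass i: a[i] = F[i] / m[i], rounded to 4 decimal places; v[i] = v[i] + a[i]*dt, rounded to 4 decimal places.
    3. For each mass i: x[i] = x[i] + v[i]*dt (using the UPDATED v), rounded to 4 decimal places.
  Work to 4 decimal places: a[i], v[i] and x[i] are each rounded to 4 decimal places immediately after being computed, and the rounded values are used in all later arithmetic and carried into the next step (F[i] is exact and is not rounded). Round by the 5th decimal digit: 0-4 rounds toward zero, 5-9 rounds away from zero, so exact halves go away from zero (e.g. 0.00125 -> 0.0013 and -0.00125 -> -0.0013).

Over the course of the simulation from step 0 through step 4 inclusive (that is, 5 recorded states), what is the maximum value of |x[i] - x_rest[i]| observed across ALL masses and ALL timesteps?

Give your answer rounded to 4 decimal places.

Answer: 2.0000

Derivation:
Step 0: x=[3.0000 9.0000 13.0000 17.0000] v=[0.0000 -2.0000 0.0000 0.0000]
Step 1: x=[5.0000 6.0000 13.0000 17.0000] v=[4.0000 -6.0000 0.0000 0.0000]
Step 2: x=[4.0000 9.0000 10.0000 17.0000] v=[-2.0000 6.0000 -6.0000 0.0000]
Step 3: x=[4.0000 8.0000 13.0000 15.5000] v=[0.0000 -2.0000 6.0000 -3.0000]
Step 4: x=[4.0000 8.0000 13.5000 14.7500] v=[0.0000 0.0000 1.0000 -1.5000]
Max displacement = 2.0000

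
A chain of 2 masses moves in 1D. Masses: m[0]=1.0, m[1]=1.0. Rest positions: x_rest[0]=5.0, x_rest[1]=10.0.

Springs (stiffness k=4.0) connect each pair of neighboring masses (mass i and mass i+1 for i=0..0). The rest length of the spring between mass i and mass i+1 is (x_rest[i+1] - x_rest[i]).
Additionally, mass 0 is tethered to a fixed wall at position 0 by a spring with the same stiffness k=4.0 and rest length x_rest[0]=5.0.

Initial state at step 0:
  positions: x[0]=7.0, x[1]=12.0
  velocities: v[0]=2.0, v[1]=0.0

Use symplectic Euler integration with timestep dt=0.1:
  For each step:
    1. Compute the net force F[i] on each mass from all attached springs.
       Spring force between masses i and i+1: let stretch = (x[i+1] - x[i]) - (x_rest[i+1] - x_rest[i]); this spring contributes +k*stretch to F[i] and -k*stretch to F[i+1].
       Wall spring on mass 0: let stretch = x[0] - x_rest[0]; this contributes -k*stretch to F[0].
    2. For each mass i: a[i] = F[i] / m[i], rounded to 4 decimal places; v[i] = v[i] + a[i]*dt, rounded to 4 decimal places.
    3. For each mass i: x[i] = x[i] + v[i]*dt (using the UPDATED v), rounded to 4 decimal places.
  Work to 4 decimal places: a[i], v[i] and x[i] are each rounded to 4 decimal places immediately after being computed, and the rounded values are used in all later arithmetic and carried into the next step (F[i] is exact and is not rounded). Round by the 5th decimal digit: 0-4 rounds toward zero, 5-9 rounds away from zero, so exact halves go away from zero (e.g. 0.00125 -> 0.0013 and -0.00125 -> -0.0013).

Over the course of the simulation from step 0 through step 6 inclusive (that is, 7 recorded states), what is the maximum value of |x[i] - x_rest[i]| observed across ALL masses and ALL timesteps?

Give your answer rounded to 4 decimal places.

Step 0: x=[7.0000 12.0000] v=[2.0000 0.0000]
Step 1: x=[7.1200 12.0000] v=[1.2000 0.0000]
Step 2: x=[7.1504 12.0048] v=[0.3040 0.0480]
Step 3: x=[7.0890 12.0154] v=[-0.6144 0.1062]
Step 4: x=[6.9411 12.0290] v=[-1.4794 0.1356]
Step 5: x=[6.7190 12.0390] v=[-2.2207 0.1004]
Step 6: x=[6.4410 12.0362] v=[-2.7803 -0.0276]
Max displacement = 2.1504

Answer: 2.1504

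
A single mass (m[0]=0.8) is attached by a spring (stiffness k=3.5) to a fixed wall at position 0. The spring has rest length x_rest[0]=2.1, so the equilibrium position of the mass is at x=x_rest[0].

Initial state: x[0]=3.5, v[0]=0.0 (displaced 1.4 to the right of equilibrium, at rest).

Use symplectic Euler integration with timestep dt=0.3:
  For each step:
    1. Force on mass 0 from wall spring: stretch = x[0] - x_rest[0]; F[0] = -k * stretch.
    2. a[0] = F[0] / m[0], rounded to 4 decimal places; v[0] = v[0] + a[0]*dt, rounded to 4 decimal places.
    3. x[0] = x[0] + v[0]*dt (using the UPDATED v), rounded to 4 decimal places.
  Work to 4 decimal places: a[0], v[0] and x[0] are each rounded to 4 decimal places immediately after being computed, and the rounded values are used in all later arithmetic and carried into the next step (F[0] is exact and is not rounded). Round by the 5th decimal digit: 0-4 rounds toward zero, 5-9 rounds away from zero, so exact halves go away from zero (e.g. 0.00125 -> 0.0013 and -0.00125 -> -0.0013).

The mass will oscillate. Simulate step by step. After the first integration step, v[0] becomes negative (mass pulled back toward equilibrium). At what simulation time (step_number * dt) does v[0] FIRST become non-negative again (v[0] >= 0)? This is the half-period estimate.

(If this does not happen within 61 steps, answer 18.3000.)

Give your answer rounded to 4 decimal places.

Step 0: x=[3.5000] v=[0.0000]
Step 1: x=[2.9488] v=[-1.8375]
Step 2: x=[2.0633] v=[-2.9516]
Step 3: x=[1.1923] v=[-2.9034]
Step 4: x=[0.6787] v=[-1.7120]
Step 5: x=[0.7248] v=[0.1535]
First v>=0 after going negative at step 5, time=1.5000

Answer: 1.5000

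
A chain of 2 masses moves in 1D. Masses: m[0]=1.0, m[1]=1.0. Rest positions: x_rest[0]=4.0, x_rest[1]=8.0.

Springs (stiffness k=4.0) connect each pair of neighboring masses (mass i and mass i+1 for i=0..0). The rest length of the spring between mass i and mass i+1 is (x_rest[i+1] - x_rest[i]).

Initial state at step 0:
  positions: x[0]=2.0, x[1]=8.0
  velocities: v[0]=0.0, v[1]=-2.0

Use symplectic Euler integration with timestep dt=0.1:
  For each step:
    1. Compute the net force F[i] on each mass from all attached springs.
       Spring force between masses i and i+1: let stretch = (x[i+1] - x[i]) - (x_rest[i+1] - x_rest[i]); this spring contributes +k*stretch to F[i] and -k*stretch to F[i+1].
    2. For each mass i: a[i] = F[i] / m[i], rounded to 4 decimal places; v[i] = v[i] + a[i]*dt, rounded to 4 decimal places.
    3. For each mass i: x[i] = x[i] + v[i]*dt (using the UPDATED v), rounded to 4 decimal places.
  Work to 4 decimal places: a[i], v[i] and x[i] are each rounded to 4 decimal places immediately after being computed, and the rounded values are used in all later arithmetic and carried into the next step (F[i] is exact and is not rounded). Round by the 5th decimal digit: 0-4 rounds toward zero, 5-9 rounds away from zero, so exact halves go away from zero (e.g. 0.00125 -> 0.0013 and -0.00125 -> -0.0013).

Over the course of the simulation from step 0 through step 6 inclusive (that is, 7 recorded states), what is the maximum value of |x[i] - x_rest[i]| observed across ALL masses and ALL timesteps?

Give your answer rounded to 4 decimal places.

Step 0: x=[2.0000 8.0000] v=[0.0000 -2.0000]
Step 1: x=[2.0800 7.7200] v=[0.8000 -2.8000]
Step 2: x=[2.2256 7.3744] v=[1.4560 -3.4560]
Step 3: x=[2.4172 6.9829] v=[1.9155 -3.9155]
Step 4: x=[2.6314 6.5687] v=[2.1418 -4.1418]
Step 5: x=[2.8431 6.1570] v=[2.1167 -4.1167]
Step 6: x=[3.0273 5.7728] v=[1.8423 -3.8423]
Max displacement = 2.2272

Answer: 2.2272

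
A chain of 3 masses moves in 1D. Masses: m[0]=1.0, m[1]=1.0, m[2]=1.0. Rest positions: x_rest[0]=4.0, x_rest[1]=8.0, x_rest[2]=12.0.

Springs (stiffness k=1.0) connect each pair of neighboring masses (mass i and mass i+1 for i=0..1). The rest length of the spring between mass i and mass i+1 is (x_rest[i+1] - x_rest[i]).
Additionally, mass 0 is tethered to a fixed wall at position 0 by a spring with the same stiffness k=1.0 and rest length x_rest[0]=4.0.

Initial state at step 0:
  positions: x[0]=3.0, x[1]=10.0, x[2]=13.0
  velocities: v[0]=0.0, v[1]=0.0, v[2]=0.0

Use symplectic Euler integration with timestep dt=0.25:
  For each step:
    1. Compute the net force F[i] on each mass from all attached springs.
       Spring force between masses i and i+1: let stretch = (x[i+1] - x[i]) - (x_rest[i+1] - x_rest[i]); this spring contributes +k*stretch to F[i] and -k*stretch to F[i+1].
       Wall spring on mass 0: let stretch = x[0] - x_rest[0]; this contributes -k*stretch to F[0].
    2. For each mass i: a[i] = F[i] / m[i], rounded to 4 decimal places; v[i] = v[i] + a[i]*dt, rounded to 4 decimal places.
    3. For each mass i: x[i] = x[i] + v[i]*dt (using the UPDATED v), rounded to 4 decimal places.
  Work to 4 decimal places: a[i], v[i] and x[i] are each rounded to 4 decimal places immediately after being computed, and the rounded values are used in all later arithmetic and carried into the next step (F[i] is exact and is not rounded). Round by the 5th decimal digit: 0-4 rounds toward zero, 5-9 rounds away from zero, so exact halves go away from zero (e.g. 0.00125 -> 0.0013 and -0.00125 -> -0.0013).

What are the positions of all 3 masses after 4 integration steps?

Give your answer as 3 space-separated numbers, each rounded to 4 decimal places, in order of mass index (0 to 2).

Step 0: x=[3.0000 10.0000 13.0000] v=[0.0000 0.0000 0.0000]
Step 1: x=[3.2500 9.7500 13.0625] v=[1.0000 -1.0000 0.2500]
Step 2: x=[3.7031 9.3008 13.1680] v=[1.8125 -1.7969 0.4219]
Step 3: x=[4.2747 8.7434 13.2818] v=[2.2862 -2.2295 0.4551]
Step 4: x=[4.8584 8.1904 13.3619] v=[2.3347 -2.2121 0.3205]

Answer: 4.8584 8.1904 13.3619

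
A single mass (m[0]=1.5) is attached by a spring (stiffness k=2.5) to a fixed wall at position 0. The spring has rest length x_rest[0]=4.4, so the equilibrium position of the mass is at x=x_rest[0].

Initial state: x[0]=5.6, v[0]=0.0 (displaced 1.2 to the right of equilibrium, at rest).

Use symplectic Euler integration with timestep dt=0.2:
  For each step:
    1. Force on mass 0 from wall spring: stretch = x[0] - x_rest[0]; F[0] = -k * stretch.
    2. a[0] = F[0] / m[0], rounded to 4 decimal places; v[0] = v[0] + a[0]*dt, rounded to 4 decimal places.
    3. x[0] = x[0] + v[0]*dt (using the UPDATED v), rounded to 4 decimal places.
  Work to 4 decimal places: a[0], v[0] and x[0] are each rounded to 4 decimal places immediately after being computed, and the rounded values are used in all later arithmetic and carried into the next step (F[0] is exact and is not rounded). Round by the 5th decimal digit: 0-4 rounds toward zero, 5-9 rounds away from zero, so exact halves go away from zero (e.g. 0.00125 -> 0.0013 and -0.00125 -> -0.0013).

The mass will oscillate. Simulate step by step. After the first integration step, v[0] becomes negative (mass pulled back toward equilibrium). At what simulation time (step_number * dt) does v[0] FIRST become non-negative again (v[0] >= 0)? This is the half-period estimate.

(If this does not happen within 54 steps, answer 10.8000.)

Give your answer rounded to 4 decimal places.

Answer: 2.6000

Derivation:
Step 0: x=[5.6000] v=[0.0000]
Step 1: x=[5.5200] v=[-0.4000]
Step 2: x=[5.3653] v=[-0.7733]
Step 3: x=[5.1463] v=[-1.0951]
Step 4: x=[4.8775] v=[-1.3439]
Step 5: x=[4.5769] v=[-1.5031]
Step 6: x=[4.2645] v=[-1.5621]
Step 7: x=[3.9611] v=[-1.5169]
Step 8: x=[3.6870] v=[-1.3706]
Step 9: x=[3.4604] v=[-1.1329]
Step 10: x=[3.2965] v=[-0.8197]
Step 11: x=[3.2061] v=[-0.4519]
Step 12: x=[3.1953] v=[-0.0539]
Step 13: x=[3.2648] v=[0.3477]
First v>=0 after going negative at step 13, time=2.6000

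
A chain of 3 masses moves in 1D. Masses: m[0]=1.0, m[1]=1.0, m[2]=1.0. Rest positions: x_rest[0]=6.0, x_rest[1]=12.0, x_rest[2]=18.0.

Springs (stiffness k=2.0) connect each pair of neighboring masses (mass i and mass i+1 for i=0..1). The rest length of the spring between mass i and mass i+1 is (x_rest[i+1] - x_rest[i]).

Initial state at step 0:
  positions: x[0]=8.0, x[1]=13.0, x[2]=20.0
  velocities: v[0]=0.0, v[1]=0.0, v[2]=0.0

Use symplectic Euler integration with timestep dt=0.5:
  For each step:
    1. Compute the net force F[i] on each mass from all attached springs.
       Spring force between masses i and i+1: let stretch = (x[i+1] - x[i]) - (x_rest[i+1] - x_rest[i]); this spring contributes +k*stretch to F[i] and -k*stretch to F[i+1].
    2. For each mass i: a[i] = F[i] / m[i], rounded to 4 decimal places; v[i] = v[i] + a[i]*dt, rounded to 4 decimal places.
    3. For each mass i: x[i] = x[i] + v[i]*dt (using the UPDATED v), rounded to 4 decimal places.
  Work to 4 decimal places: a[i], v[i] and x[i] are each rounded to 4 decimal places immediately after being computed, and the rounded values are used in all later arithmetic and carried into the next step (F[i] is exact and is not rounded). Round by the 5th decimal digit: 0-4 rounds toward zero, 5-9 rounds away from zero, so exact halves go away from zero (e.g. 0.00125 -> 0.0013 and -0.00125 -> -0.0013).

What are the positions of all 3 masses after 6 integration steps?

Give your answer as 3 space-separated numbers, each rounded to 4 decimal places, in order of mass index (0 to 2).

Step 0: x=[8.0000 13.0000 20.0000] v=[0.0000 0.0000 0.0000]
Step 1: x=[7.5000 14.0000 19.5000] v=[-1.0000 2.0000 -1.0000]
Step 2: x=[7.2500 14.5000 19.2500] v=[-0.5000 1.0000 -0.5000]
Step 3: x=[7.6250 13.7500 19.6250] v=[0.7500 -1.5000 0.7500]
Step 4: x=[8.0625 12.8750 20.0625] v=[0.8750 -1.7500 0.8750]
Step 5: x=[7.9063 13.1875 19.9063] v=[-0.3125 0.6250 -0.3125]
Step 6: x=[7.3907 14.2188 19.3907] v=[-1.0313 2.0626 -1.0313]

Answer: 7.3907 14.2188 19.3907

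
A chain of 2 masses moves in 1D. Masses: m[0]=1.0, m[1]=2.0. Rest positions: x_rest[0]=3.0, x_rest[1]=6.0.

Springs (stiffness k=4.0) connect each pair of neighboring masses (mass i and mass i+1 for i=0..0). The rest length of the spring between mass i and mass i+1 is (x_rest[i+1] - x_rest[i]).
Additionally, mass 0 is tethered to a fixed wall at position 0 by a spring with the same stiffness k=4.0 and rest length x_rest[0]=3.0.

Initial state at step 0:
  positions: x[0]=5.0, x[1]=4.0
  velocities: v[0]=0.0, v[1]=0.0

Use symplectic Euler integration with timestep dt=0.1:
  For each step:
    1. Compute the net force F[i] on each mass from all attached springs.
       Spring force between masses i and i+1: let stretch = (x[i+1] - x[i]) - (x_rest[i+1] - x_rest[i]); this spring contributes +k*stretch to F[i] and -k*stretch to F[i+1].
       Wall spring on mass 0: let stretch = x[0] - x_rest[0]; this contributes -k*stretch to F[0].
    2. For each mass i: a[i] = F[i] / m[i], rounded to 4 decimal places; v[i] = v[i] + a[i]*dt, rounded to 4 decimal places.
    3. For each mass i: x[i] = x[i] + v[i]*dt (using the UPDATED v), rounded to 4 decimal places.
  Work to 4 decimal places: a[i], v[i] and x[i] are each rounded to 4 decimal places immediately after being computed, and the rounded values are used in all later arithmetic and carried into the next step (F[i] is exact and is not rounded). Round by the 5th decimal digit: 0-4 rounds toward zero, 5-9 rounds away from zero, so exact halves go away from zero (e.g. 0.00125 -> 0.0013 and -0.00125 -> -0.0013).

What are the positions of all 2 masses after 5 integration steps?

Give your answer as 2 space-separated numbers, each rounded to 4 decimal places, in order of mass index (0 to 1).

Answer: 2.1284 4.9917

Derivation:
Step 0: x=[5.0000 4.0000] v=[0.0000 0.0000]
Step 1: x=[4.7600 4.0800] v=[-2.4000 0.8000]
Step 2: x=[4.3024 4.2336] v=[-4.5760 1.5360]
Step 3: x=[3.6700 4.4486] v=[-6.3245 2.1498]
Step 4: x=[2.9219 4.7080] v=[-7.4811 2.5941]
Step 5: x=[2.1284 4.9917] v=[-7.9354 2.8369]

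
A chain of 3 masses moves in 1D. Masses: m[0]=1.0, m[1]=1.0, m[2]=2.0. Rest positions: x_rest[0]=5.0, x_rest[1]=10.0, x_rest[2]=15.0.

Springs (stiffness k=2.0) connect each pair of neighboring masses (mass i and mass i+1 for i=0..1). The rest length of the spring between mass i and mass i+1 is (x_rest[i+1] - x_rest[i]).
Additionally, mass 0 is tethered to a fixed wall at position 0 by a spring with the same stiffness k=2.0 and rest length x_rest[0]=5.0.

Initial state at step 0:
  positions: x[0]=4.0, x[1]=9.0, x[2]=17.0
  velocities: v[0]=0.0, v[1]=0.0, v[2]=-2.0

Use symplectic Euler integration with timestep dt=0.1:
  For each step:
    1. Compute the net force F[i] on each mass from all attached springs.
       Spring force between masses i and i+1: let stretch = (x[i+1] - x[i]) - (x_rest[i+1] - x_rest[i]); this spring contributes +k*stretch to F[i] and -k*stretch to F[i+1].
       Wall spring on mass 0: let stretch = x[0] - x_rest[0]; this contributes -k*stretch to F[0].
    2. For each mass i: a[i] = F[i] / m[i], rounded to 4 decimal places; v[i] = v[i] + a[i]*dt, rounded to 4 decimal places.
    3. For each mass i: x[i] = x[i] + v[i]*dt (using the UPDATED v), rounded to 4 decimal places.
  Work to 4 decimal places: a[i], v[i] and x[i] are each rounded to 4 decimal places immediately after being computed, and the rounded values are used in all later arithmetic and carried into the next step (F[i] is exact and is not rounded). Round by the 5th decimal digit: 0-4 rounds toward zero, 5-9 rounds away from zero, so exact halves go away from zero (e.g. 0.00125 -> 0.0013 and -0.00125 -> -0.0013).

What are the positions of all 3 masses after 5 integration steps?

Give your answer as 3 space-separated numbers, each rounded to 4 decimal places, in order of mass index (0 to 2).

Answer: 4.3106 9.7367 15.6193

Derivation:
Step 0: x=[4.0000 9.0000 17.0000] v=[0.0000 0.0000 -2.0000]
Step 1: x=[4.0200 9.0600 16.7700] v=[0.2000 0.6000 -2.3000]
Step 2: x=[4.0604 9.1734 16.5129] v=[0.4040 1.1340 -2.5710]
Step 3: x=[4.1219 9.3313 16.2324] v=[0.6145 1.5793 -2.8050]
Step 4: x=[4.2051 9.5231 15.9329] v=[0.8320 1.9176 -2.9951]
Step 5: x=[4.3106 9.7367 15.6193] v=[1.0546 2.1360 -3.1361]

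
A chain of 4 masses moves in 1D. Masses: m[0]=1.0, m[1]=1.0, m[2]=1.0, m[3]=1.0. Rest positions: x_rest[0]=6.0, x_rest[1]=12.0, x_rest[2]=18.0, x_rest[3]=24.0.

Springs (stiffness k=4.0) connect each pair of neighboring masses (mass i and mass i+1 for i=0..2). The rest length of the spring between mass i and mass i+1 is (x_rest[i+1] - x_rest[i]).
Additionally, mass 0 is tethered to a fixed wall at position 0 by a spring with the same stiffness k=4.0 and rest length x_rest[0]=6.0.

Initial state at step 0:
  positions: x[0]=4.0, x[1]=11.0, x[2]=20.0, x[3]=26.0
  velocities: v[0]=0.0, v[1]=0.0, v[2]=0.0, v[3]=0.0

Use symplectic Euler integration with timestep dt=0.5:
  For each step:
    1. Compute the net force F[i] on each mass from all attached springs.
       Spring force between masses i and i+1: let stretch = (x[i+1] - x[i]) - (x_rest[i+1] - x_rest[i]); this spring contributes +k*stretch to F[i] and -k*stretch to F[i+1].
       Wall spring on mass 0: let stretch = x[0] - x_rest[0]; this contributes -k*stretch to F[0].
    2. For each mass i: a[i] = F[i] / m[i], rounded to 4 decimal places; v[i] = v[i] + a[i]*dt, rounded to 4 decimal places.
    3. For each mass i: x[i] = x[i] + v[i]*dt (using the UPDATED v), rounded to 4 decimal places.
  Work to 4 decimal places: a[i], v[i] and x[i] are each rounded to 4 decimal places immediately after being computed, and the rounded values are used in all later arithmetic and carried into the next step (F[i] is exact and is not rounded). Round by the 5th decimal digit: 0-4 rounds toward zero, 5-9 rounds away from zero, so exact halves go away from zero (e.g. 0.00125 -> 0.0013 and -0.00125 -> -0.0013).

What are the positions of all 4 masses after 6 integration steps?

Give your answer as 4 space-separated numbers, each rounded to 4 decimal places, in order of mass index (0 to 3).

Step 0: x=[4.0000 11.0000 20.0000 26.0000] v=[0.0000 0.0000 0.0000 0.0000]
Step 1: x=[7.0000 13.0000 17.0000 26.0000] v=[6.0000 4.0000 -6.0000 0.0000]
Step 2: x=[9.0000 13.0000 19.0000 23.0000] v=[4.0000 0.0000 4.0000 -6.0000]
Step 3: x=[6.0000 15.0000 19.0000 22.0000] v=[-6.0000 4.0000 0.0000 -2.0000]
Step 4: x=[6.0000 12.0000 18.0000 24.0000] v=[0.0000 -6.0000 -2.0000 4.0000]
Step 5: x=[6.0000 9.0000 17.0000 26.0000] v=[0.0000 -6.0000 -2.0000 4.0000]
Step 6: x=[3.0000 11.0000 17.0000 25.0000] v=[-6.0000 4.0000 0.0000 -2.0000]

Answer: 3.0000 11.0000 17.0000 25.0000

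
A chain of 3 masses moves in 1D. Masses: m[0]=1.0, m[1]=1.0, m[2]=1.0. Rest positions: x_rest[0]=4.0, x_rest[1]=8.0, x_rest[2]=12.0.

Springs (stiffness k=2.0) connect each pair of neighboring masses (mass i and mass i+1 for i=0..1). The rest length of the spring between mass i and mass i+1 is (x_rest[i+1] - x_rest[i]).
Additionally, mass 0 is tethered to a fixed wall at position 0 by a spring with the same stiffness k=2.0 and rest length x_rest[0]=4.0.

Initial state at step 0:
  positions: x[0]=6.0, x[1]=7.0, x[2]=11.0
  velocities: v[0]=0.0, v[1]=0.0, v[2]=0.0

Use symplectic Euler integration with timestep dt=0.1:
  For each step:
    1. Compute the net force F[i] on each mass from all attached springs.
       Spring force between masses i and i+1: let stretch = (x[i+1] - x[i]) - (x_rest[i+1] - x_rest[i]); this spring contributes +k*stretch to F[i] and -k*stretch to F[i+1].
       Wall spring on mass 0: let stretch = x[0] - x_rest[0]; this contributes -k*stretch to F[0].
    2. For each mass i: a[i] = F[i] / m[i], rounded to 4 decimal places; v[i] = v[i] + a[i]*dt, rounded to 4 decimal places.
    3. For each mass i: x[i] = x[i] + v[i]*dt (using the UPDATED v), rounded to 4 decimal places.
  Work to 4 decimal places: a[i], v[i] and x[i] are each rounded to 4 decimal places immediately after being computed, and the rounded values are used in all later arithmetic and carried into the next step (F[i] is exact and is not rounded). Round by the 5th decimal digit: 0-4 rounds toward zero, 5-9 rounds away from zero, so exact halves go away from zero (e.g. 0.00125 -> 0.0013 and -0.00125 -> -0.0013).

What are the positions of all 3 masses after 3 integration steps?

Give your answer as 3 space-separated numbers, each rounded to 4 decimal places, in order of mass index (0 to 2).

Step 0: x=[6.0000 7.0000 11.0000] v=[0.0000 0.0000 0.0000]
Step 1: x=[5.9000 7.0600 11.0000] v=[-1.0000 0.6000 0.0000]
Step 2: x=[5.7052 7.1756 11.0012] v=[-1.9480 1.1560 0.0120]
Step 3: x=[5.4257 7.3383 11.0059] v=[-2.7950 1.6270 0.0469]

Answer: 5.4257 7.3383 11.0059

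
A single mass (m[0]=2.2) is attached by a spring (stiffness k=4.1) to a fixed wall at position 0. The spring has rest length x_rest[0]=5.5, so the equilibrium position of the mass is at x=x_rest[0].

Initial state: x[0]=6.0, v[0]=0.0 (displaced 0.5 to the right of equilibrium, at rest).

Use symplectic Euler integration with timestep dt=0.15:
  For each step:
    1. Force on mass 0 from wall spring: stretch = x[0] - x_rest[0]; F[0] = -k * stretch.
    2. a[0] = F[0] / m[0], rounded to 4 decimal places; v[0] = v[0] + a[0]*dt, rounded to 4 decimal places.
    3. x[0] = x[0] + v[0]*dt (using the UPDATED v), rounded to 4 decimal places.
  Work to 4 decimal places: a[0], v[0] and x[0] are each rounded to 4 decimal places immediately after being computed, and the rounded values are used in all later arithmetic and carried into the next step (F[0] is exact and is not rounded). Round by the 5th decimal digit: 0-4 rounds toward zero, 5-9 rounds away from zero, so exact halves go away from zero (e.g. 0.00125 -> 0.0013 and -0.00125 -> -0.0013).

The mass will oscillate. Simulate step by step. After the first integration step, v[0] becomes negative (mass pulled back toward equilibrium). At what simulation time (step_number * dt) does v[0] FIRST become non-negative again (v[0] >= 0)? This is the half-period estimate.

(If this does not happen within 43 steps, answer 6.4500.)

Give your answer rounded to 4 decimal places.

Answer: 2.4000

Derivation:
Step 0: x=[6.0000] v=[0.0000]
Step 1: x=[5.9790] v=[-0.1398]
Step 2: x=[5.9379] v=[-0.2737]
Step 3: x=[5.8785] v=[-0.3961]
Step 4: x=[5.8032] v=[-0.5019]
Step 5: x=[5.7152] v=[-0.5867]
Step 6: x=[5.6182] v=[-0.6469]
Step 7: x=[5.5162] v=[-0.6799]
Step 8: x=[5.4135] v=[-0.6844]
Step 9: x=[5.3145] v=[-0.6602]
Step 10: x=[5.2233] v=[-0.6083]
Step 11: x=[5.1437] v=[-0.5309]
Step 12: x=[5.0790] v=[-0.4313]
Step 13: x=[5.0320] v=[-0.3136]
Step 14: x=[5.0046] v=[-0.1828]
Step 15: x=[4.9980] v=[-0.0443]
Step 16: x=[5.0124] v=[0.0960]
First v>=0 after going negative at step 16, time=2.4000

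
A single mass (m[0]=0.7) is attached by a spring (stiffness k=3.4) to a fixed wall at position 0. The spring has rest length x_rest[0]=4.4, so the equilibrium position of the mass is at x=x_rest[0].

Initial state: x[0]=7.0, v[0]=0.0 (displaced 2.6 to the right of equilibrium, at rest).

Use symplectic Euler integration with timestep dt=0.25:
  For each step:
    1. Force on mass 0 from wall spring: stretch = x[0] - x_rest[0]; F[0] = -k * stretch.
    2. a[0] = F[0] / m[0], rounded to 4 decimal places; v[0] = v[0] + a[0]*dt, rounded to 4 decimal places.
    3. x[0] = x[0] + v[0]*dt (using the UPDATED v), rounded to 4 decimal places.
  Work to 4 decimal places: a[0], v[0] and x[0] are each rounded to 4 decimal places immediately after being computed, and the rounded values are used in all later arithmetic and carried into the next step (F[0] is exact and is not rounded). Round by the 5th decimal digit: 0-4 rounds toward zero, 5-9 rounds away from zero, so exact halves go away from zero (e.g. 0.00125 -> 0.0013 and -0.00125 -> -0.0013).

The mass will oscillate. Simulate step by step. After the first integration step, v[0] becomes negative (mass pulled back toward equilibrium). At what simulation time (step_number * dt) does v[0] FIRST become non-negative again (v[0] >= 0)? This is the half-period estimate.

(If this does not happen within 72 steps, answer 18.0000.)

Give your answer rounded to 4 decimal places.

Answer: 1.5000

Derivation:
Step 0: x=[7.0000] v=[0.0000]
Step 1: x=[6.2107] v=[-3.1572]
Step 2: x=[4.8717] v=[-5.3559]
Step 3: x=[3.3895] v=[-5.9287]
Step 4: x=[2.2141] v=[-4.7017]
Step 5: x=[1.7023] v=[-2.0474]
Step 6: x=[2.0094] v=[1.2284]
First v>=0 after going negative at step 6, time=1.5000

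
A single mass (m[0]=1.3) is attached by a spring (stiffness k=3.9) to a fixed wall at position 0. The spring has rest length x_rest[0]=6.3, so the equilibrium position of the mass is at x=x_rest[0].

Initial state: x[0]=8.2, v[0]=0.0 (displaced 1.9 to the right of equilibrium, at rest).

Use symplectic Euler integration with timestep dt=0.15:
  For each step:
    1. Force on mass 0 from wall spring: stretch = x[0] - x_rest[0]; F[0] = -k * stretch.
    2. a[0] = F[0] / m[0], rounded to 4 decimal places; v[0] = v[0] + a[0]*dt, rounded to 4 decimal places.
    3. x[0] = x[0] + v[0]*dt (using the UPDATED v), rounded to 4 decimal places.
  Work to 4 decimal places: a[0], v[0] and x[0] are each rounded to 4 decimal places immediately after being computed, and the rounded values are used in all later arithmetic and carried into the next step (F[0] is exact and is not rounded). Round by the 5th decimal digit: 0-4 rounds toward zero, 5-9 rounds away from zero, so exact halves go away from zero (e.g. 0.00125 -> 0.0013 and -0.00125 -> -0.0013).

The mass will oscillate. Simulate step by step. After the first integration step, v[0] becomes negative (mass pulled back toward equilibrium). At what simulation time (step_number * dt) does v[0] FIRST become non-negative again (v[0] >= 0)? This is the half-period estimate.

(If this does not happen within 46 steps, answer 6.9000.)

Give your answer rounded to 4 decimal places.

Step 0: x=[8.2000] v=[0.0000]
Step 1: x=[8.0718] v=[-0.8550]
Step 2: x=[7.8240] v=[-1.6523]
Step 3: x=[7.4733] v=[-2.3381]
Step 4: x=[7.0434] v=[-2.8661]
Step 5: x=[6.5633] v=[-3.2006]
Step 6: x=[6.0654] v=[-3.3191]
Step 7: x=[5.5834] v=[-3.2135]
Step 8: x=[5.1498] v=[-2.8910]
Step 9: x=[4.7938] v=[-2.3734]
Step 10: x=[4.5395] v=[-1.6956]
Step 11: x=[4.4040] v=[-0.9034]
Step 12: x=[4.3965] v=[-0.0502]
Step 13: x=[4.5175] v=[0.8064]
First v>=0 after going negative at step 13, time=1.9500

Answer: 1.9500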